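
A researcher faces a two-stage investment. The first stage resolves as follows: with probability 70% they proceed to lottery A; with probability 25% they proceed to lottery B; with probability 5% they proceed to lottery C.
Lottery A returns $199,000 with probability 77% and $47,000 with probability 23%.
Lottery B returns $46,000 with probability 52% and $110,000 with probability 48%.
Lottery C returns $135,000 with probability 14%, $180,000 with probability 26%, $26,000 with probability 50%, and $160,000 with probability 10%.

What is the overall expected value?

EV(A) = 0.77 × 199000 + 0.23 × 47000 = 153230 + 10810 = 164040
EV(B) = 0.52 × 46000 + 0.48 × 110000 = 23920 + 52800 = 76720
EV(C) = 0.14 × 135000 + 0.26 × 180000 + 0.5 × 26000 + 0.1 × 160000 = 18900 + 46800 + 13000 + 16000 = 94700
Overall = 0.7 × 164040 + 0.25 × 76720 + 0.05 × 94700 = 114828 + 19180 + 4735 = 138743

$138,743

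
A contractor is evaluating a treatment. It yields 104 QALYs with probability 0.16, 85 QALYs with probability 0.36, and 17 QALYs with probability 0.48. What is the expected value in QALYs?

55.4 QALYs

EV = 0.16 × 104 + 0.36 × 85 + 0.48 × 17 = 16.64 + 30.6 + 8.16 = 55.4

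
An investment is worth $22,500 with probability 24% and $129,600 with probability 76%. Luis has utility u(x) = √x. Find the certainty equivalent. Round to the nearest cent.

E[u] = 0.24·√22500 + 0.76·√129600 = 0.24·150 + 0.76·360 = 309.6
CE = (309.6)² = 95852.16

$95,852.16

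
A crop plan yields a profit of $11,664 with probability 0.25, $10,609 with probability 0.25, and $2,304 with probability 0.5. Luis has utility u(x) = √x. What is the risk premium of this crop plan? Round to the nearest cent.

E[u] = 0.25·√11664 + 0.25·√10609 + 0.5·√2304 = 0.25·108 + 0.25·103 + 0.5·48 = 76.75
CE = (76.75)² = 5890.5625
Risk premium = EV − CE = 6720.25 − 5890.5625 = 829.6875

$829.69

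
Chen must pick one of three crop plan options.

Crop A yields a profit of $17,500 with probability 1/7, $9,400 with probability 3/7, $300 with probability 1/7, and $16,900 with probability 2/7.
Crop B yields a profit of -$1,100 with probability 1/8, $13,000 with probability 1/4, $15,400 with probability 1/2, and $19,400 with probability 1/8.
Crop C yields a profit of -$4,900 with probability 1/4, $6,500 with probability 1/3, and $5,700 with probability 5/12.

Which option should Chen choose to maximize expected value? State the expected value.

Crop B ($13,237.50)

Crop A = 1/7 × 17500 + 3/7 × 9400 + 1/7 × 300 + 2/7 × 16900 = 2500 + 4028.5714 + 42.8571 + 4828.5714 = 11400
Crop B = 1/8 × (-1100) + 1/4 × 13000 + 1/2 × 15400 + 1/8 × 19400 = -137.5 + 3250 + 7700 + 2425 = 13237.5
Crop C = 1/4 × (-4900) + 1/3 × 6500 + 5/12 × 5700 = -1225 + 2166.6667 + 2375 = 3316.6667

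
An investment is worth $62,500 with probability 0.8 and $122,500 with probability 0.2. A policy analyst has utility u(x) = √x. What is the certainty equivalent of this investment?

$72,900

E[u] = 0.8·√62500 + 0.2·√122500 = 0.8·250 + 0.2·350 = 270
CE = (270)² = 72900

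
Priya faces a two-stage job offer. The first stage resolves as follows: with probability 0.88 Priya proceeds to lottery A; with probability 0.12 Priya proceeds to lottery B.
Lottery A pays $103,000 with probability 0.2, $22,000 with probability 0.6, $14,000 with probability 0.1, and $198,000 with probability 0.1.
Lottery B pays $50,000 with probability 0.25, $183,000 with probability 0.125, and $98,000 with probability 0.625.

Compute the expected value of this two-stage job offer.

$59,995

EV(A) = 0.2 × 103000 + 0.6 × 22000 + 0.1 × 14000 + 0.1 × 198000 = 20600 + 13200 + 1400 + 19800 = 55000
EV(B) = 0.25 × 50000 + 0.125 × 183000 + 0.625 × 98000 = 12500 + 22875 + 61250 = 96625
Overall = 0.88 × 55000 + 0.12 × 96625 = 48400 + 11595 = 59995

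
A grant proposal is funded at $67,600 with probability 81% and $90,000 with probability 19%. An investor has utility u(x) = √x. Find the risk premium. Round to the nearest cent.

$246.24

E[u] = 0.81·√67600 + 0.19·√90000 = 0.81·260 + 0.19·300 = 267.6
CE = (267.6)² = 71609.76
Risk premium = EV − CE = 71856 − 71609.76 = 246.24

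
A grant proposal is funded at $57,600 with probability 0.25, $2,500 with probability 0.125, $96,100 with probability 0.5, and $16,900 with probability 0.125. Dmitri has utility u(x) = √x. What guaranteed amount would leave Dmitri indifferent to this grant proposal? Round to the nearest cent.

E[u] = 0.25·√57600 + 0.125·√2500 + 0.5·√96100 + 0.125·√16900 = 0.25·240 + 0.125·50 + 0.5·310 + 0.125·130 = 237.5
CE = (237.5)² = 56406.25

$56,406.25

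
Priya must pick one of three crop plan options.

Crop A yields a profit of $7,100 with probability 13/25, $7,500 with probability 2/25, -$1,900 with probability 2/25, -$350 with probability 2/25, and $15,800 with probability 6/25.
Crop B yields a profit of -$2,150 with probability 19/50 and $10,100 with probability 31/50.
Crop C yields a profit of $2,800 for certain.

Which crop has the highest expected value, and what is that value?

Crop A = 13/25 × 7100 + 2/25 × 7500 + 2/25 × (-1900) + 2/25 × (-350) + 6/25 × 15800 = 3692 + 600 − 152 − 28 + 3792 = 7904
Crop B = 19/50 × (-2150) + 31/50 × 10100 = -817 + 6262 = 5445
Crop C: 2800 (certain)

Crop A ($7,904)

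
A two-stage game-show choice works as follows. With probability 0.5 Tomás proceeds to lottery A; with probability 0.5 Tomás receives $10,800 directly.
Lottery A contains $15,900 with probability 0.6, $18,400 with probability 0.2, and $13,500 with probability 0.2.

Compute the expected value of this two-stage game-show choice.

$13,360

EV(A) = 0.6 × 15900 + 0.2 × 18400 + 0.2 × 13500 = 9540 + 3680 + 2700 = 15920
Branch B: 10800 (certain)
Overall = 0.5 × 15920 + 0.5 × 10800 = 7960 + 5400 = 13360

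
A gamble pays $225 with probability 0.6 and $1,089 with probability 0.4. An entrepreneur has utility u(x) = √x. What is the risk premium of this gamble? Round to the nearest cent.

E[u] = 0.6·√225 + 0.4·√1089 = 0.6·15 + 0.4·33 = 22.2
CE = (22.2)² = 492.84
Risk premium = EV − CE = 570.6 − 492.84 = 77.76

$77.76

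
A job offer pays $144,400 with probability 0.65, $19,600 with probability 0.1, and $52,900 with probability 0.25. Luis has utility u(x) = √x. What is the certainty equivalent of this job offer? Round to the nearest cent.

E[u] = 0.65·√144400 + 0.1·√19600 + 0.25·√52900 = 0.65·380 + 0.1·140 + 0.25·230 = 318.5
CE = (318.5)² = 101442.25

$101,442.25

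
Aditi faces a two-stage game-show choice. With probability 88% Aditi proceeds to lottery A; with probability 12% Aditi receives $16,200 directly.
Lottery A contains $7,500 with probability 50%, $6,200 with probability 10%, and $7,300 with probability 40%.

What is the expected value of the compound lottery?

EV(A) = 0.5 × 7500 + 0.1 × 6200 + 0.4 × 7300 = 3750 + 620 + 2920 = 7290
Branch B: 16200 (certain)
Overall = 0.88 × 7290 + 0.12 × 16200 = 6415.2 + 1944 = 8359.2

$8,359.20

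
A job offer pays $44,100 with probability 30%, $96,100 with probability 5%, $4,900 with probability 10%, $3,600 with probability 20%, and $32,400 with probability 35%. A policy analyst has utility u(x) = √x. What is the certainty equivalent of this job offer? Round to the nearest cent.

$25,760.25

E[u] = 0.3·√44100 + 0.05·√96100 + 0.1·√4900 + 0.2·√3600 + 0.35·√32400 = 0.3·210 + 0.05·310 + 0.1·70 + 0.2·60 + 0.35·180 = 160.5
CE = (160.5)² = 25760.25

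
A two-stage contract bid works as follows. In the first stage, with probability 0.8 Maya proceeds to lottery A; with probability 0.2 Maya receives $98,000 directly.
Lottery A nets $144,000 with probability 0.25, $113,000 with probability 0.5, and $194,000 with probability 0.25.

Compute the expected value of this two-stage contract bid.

$132,400

EV(A) = 0.25 × 144000 + 0.5 × 113000 + 0.25 × 194000 = 36000 + 56500 + 48500 = 141000
Branch B: 98000 (certain)
Overall = 0.8 × 141000 + 0.2 × 98000 = 112800 + 19600 = 132400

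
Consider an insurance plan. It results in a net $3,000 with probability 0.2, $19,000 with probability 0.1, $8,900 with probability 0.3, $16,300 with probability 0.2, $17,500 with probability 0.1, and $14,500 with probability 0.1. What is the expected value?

EV = 0.2 × 3000 + 0.1 × 19000 + 0.3 × 8900 + 0.2 × 16300 + 0.1 × 17500 + 0.1 × 14500 = 600 + 1900 + 2670 + 3260 + 1750 + 1450 = 11630

$11,630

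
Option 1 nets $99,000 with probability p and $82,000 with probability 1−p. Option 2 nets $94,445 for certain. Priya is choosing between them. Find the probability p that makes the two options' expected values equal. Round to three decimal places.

p = 0.732

p·99000 + (1−p)·82000 = 94445
17000p + 82000 = 94445
p = (94445 − 82000) / 17000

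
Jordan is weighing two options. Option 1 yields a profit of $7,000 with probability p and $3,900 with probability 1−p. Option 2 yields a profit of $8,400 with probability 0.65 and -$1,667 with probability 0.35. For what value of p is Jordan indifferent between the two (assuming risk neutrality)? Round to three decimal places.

p = 0.315

EV(Option 2) = 0.65 × 8400 + 0.35 × (-1667) = 5460 − 583.45 = 4876.55
p·7000 + (1−p)·3900 = 4876.55
3100p + 3900 = 4876.55
p = (4876.55 − 3900) / 3100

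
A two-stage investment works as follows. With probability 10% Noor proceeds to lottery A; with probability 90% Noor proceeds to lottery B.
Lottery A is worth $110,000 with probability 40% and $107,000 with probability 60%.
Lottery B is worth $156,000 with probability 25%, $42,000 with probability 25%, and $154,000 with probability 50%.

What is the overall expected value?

EV(A) = 0.4 × 110000 + 0.6 × 107000 = 44000 + 64200 = 108200
EV(B) = 0.25 × 156000 + 0.25 × 42000 + 0.5 × 154000 = 39000 + 10500 + 77000 = 126500
Overall = 0.1 × 108200 + 0.9 × 126500 = 10820 + 113850 = 124670

$124,670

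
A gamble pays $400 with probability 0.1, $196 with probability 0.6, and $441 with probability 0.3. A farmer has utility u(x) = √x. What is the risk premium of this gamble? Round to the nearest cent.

E[u] = 0.1·√400 + 0.6·√196 + 0.3·√441 = 0.1·20 + 0.6·14 + 0.3·21 = 16.7
CE = (16.7)² = 278.89
Risk premium = EV − CE = 289.9 − 278.89 = 11.01

$11.01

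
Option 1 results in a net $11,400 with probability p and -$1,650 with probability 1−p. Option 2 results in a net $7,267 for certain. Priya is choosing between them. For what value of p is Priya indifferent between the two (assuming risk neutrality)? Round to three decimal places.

p·11400 + (1−p)·(-1650) = 7267
13050p − 1650 = 7267
p = (7267 + 1650) / 13050

p = 0.683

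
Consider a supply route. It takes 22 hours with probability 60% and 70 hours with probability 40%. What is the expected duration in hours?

EV = 0.6 × 22 + 0.4 × 70 = 13.2 + 28 = 41.2

41.2 hours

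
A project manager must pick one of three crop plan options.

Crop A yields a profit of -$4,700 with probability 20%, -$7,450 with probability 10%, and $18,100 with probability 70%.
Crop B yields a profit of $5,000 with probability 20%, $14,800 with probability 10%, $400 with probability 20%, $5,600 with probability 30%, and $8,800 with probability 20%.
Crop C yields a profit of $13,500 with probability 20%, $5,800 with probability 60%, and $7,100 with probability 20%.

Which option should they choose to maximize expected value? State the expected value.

Crop A = 0.2 × (-4700) + 0.1 × (-7450) + 0.7 × 18100 = -940 − 745 + 12670 = 10985
Crop B = 0.2 × 5000 + 0.1 × 14800 + 0.2 × 400 + 0.3 × 5600 + 0.2 × 8800 = 1000 + 1480 + 80 + 1680 + 1760 = 6000
Crop C = 0.2 × 13500 + 0.6 × 5800 + 0.2 × 7100 = 2700 + 3480 + 1420 = 7600

Crop A ($10,985)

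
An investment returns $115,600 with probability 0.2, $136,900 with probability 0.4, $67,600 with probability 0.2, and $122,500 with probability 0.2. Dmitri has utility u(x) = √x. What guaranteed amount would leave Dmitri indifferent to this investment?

E[u] = 0.2·√115600 + 0.4·√136900 + 0.2·√67600 + 0.2·√122500 = 0.2·340 + 0.4·370 + 0.2·260 + 0.2·350 = 338
CE = (338)² = 114244

$114,244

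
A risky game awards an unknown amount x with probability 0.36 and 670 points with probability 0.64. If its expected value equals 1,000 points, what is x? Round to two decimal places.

0.36·x + 0.64·670 = 1000
0.36·x = 1000 − 428.8 = 571.2
x = 571.2 / 0.36 = 1586.6667

x = 1586.67 points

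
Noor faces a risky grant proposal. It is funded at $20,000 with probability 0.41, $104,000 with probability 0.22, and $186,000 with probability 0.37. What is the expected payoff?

$99,900

EV = 0.41 × 20000 + 0.22 × 104000 + 0.37 × 186000 = 8200 + 22880 + 68820 = 99900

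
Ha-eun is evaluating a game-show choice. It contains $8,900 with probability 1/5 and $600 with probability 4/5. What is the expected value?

$2,260

EV = 1/5 × 8900 + 4/5 × 600 = 1780 + 480 = 2260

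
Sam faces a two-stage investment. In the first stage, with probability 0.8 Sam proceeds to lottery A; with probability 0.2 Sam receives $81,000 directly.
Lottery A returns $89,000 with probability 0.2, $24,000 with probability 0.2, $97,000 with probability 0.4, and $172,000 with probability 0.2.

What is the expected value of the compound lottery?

$92,840

EV(A) = 0.2 × 89000 + 0.2 × 24000 + 0.4 × 97000 + 0.2 × 172000 = 17800 + 4800 + 38800 + 34400 = 95800
Branch B: 81000 (certain)
Overall = 0.8 × 95800 + 0.2 × 81000 = 76640 + 16200 = 92840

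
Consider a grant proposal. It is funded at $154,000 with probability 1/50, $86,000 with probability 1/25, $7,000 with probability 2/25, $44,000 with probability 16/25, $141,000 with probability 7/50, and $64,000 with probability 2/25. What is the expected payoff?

EV = 1/50 × 154000 + 1/25 × 86000 + 2/25 × 7000 + 16/25 × 44000 + 7/50 × 141000 + 2/25 × 64000 = 3080 + 3440 + 560 + 28160 + 19740 + 5120 = 60100

$60,100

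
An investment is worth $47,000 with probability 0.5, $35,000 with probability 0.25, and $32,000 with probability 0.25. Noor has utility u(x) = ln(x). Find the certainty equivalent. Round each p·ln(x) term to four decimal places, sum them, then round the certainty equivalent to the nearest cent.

$39,664.03

E[u] = 0.5·ln(47000) + 0.25·ln(35000) + 0.25·ln(32000) = 5.3790 + 2.6158 + 2.5934 = 10.5882
CE = e^10.5882 ≈ 39664.03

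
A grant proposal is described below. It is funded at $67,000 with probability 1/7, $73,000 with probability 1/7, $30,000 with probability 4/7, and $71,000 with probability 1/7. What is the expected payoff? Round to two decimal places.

EV = 1/7 × 67000 + 1/7 × 73000 + 4/7 × 30000 + 1/7 × 71000 = 9571.4286 + 10428.5714 + 17142.8571 + 10142.8571 = 47285.7143

$47,285.71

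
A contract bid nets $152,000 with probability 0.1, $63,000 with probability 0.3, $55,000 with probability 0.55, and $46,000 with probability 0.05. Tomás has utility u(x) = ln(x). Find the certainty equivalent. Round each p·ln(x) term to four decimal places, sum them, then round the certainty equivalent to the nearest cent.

E[u] = 0.1·ln(152000) + 0.3·ln(63000) + 0.55·ln(55000) + 0.05·ln(46000) = 1.1932 + 3.3153 + 6.0033 + 0.5368 = 11.0486
CE = e^11.0486 ≈ 62855.89

$62,855.89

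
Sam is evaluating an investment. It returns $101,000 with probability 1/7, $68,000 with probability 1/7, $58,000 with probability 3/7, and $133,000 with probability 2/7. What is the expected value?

$87,000

EV = 1/7 × 101000 + 1/7 × 68000 + 3/7 × 58000 + 2/7 × 133000 = 14428.5714 + 9714.2857 + 24857.1429 + 38000 = 87000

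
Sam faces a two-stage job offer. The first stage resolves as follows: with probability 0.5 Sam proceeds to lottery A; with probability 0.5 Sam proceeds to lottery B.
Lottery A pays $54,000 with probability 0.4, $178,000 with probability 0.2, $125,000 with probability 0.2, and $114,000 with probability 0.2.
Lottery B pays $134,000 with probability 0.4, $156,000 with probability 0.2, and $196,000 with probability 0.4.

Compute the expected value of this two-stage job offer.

EV(A) = 0.4 × 54000 + 0.2 × 178000 + 0.2 × 125000 + 0.2 × 114000 = 21600 + 35600 + 25000 + 22800 = 105000
EV(B) = 0.4 × 134000 + 0.2 × 156000 + 0.4 × 196000 = 53600 + 31200 + 78400 = 163200
Overall = 0.5 × 105000 + 0.5 × 163200 = 52500 + 81600 = 134100

$134,100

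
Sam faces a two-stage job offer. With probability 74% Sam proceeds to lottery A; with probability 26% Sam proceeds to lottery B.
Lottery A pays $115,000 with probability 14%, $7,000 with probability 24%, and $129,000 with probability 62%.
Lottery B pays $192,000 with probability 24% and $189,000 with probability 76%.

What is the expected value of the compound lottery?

$121,669.60

EV(A) = 0.14 × 115000 + 0.24 × 7000 + 0.62 × 129000 = 16100 + 1680 + 79980 = 97760
EV(B) = 0.24 × 192000 + 0.76 × 189000 = 46080 + 143640 = 189720
Overall = 0.74 × 97760 + 0.26 × 189720 = 72342.4 + 49327.2 = 121669.6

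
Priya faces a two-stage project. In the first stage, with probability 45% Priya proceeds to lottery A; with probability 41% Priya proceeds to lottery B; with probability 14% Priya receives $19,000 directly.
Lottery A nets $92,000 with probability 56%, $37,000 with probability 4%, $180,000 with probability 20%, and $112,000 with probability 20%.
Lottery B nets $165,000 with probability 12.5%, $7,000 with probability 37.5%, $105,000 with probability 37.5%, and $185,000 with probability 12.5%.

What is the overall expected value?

$87,947.50

EV(A) = 0.56 × 92000 + 0.04 × 37000 + 0.2 × 180000 + 0.2 × 112000 = 51520 + 1480 + 36000 + 22400 = 111400
EV(B) = 0.125 × 165000 + 0.375 × 7000 + 0.375 × 105000 + 0.125 × 185000 = 20625 + 2625 + 39375 + 23125 = 85750
Branch C: 19000 (certain)
Overall = 0.45 × 111400 + 0.41 × 85750 + 0.14 × 19000 = 50130 + 35157.5 + 2660 = 87947.5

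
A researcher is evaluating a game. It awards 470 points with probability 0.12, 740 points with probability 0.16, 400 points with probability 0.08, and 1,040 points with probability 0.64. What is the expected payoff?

EV = 0.12 × 470 + 0.16 × 740 + 0.08 × 400 + 0.64 × 1040 = 56.4 + 118.4 + 32 + 665.6 = 872.4

872.4 points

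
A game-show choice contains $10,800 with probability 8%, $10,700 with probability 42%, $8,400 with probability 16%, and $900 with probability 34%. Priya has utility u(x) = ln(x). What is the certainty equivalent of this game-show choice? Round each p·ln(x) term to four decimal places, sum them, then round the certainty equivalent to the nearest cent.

E[u] = 0.08·ln(10800) + 0.42·ln(10700) + 0.16·ln(8400) + 0.34·ln(900) = 0.7430 + 3.8968 + 1.4458 + 2.3128 = 8.3984
CE = e^8.3984 ≈ 4439.96

$4,439.96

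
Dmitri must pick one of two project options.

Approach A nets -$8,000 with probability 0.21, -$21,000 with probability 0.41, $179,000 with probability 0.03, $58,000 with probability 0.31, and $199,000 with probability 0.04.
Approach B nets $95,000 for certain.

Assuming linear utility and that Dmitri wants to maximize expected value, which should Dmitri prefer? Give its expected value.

Approach A = 0.21 × (-8000) + 0.41 × (-21000) + 0.03 × 179000 + 0.31 × 58000 + 0.04 × 199000 = -1680 − 8610 + 5370 + 17980 + 7960 = 21020
Approach B: 95000 (certain)

Approach B ($95,000)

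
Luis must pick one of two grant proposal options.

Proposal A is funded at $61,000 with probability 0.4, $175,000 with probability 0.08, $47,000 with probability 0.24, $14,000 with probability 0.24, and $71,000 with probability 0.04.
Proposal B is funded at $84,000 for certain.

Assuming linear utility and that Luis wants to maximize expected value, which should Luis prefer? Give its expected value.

Proposal A = 0.4 × 61000 + 0.08 × 175000 + 0.24 × 47000 + 0.24 × 14000 + 0.04 × 71000 = 24400 + 14000 + 11280 + 3360 + 2840 = 55880
Proposal B: 84000 (certain)

Proposal B ($84,000)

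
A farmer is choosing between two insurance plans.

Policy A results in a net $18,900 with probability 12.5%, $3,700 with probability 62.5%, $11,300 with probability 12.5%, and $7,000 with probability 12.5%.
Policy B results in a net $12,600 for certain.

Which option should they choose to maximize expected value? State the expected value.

Policy B ($12,600)

Policy A = 0.125 × 18900 + 0.625 × 3700 + 0.125 × 11300 + 0.125 × 7000 = 2362.5 + 2312.5 + 1412.5 + 875 = 6962.5
Policy B: 12600 (certain)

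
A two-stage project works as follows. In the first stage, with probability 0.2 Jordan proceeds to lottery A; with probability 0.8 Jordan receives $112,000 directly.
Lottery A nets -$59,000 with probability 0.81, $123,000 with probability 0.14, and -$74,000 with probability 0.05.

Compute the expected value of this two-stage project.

EV(A) = 0.81 × (-59000) + 0.14 × 123000 + 0.05 × (-74000) = -47790 + 17220 − 3700 = -34270
Branch B: 112000 (certain)
Overall = 0.2 × (-34270) + 0.8 × 112000 = -6854 + 89600 = 82746

$82,746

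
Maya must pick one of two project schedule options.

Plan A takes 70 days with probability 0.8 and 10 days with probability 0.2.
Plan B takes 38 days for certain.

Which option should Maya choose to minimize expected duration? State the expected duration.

Plan B (38 days)

Plan A = 0.8 × 70 + 0.2 × 10 = 56 + 2 = 58
Plan B: 38 (certain)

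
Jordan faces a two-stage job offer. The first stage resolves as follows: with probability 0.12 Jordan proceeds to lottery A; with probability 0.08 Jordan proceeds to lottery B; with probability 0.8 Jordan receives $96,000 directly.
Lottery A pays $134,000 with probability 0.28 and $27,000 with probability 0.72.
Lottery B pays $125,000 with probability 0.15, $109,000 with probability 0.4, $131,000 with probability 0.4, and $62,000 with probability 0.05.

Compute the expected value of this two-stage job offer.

EV(A) = 0.28 × 134000 + 0.72 × 27000 = 37520 + 19440 = 56960
EV(B) = 0.15 × 125000 + 0.4 × 109000 + 0.4 × 131000 + 0.05 × 62000 = 18750 + 43600 + 52400 + 3100 = 117850
Branch C: 96000 (certain)
Overall = 0.12 × 56960 + 0.08 × 117850 + 0.8 × 96000 = 6835.2 + 9428 + 76800 = 93063.2

$93,063.20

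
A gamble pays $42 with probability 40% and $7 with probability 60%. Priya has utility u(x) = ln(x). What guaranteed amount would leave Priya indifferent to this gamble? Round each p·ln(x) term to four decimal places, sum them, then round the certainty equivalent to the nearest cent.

E[u] = 0.4·ln(42) + 0.6·ln(7) = 1.4951 + 1.1675 = 2.6626
CE = e^2.6626 ≈ 14.33

$14.33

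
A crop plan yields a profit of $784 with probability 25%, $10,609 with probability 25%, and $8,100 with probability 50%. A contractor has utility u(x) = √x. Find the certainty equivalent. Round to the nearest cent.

$6,045.06

E[u] = 0.25·√784 + 0.25·√10609 + 0.5·√8100 = 0.25·28 + 0.25·103 + 0.5·90 = 77.75
CE = (77.75)² = 6045.0625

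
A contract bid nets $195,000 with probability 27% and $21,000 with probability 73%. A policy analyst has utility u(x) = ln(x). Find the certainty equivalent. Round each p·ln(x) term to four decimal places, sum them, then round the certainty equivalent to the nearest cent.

E[u] = 0.27·ln(195000) + 0.73·ln(21000) = 3.2888 + 7.2652 = 10.5540
CE = e^10.5540 ≈ 38330.45

$38,330.45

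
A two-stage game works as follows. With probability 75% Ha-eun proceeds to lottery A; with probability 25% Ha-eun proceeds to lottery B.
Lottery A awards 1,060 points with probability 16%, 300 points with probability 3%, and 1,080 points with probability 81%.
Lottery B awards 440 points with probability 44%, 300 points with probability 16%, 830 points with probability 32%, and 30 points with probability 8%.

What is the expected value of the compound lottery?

917.45 points

EV(A) = 0.16 × 1060 + 0.03 × 300 + 0.81 × 1080 = 169.6 + 9 + 874.8 = 1053.4
EV(B) = 0.44 × 440 + 0.16 × 300 + 0.32 × 830 + 0.08 × 30 = 193.6 + 48 + 265.6 + 2.4 = 509.6
Overall = 0.75 × 1053.4 + 0.25 × 509.6 = 790.05 + 127.4 = 917.45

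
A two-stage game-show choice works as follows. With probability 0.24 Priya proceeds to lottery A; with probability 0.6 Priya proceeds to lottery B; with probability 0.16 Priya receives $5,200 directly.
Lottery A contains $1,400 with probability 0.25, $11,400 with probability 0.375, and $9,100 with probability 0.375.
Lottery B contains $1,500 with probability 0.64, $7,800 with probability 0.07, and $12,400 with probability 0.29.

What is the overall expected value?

EV(A) = 0.25 × 1400 + 0.375 × 11400 + 0.375 × 9100 = 350 + 4275 + 3412.5 = 8037.5
EV(B) = 0.64 × 1500 + 0.07 × 7800 + 0.29 × 12400 = 960 + 546 + 3596 = 5102
Branch C: 5200 (certain)
Overall = 0.24 × 8037.5 + 0.6 × 5102 + 0.16 × 5200 = 1929 + 3061.2 + 832 = 5822.2

$5,822.20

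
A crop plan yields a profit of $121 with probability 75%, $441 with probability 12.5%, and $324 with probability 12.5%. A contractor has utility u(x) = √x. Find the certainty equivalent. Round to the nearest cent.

E[u] = 0.75·√121 + 0.125·√441 + 0.125·√324 = 0.75·11 + 0.125·21 + 0.125·18 = 13.125
CE = (13.125)² = 172.265625

$172.27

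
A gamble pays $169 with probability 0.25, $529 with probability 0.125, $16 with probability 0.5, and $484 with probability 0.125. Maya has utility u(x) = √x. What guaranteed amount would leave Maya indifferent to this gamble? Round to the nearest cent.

E[u] = 0.25·√169 + 0.125·√529 + 0.5·√16 + 0.125·√484 = 0.25·13 + 0.125·23 + 0.5·4 + 0.125·22 = 10.875
CE = (10.875)² = 118.265625

$118.27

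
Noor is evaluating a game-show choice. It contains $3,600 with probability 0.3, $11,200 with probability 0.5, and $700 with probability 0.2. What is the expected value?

EV = 0.3 × 3600 + 0.5 × 11200 + 0.2 × 700 = 1080 + 5600 + 140 = 6820

$6,820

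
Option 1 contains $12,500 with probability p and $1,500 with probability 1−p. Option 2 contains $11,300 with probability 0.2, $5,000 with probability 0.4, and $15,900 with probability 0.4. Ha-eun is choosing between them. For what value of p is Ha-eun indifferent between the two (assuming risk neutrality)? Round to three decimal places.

p = 0.829

EV(Option 2) = 0.2 × 11300 + 0.4 × 5000 + 0.4 × 15900 = 2260 + 2000 + 6360 = 10620
p·12500 + (1−p)·1500 = 10620
11000p + 1500 = 10620
p = (10620 − 1500) / 11000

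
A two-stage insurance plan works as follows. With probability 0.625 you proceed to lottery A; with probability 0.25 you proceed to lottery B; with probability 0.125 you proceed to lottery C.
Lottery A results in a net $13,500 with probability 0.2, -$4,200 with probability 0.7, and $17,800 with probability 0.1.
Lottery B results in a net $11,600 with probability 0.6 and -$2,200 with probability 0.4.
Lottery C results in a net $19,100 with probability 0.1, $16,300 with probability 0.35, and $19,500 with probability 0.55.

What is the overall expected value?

$4,775

EV(A) = 0.2 × 13500 + 0.7 × (-4200) + 0.1 × 17800 = 2700 − 2940 + 1780 = 1540
EV(B) = 0.6 × 11600 + 0.4 × (-2200) = 6960 − 880 = 6080
EV(C) = 0.1 × 19100 + 0.35 × 16300 + 0.55 × 19500 = 1910 + 5705 + 10725 = 18340
Overall = 0.625 × 1540 + 0.25 × 6080 + 0.125 × 18340 = 962.5 + 1520 + 2292.5 = 4775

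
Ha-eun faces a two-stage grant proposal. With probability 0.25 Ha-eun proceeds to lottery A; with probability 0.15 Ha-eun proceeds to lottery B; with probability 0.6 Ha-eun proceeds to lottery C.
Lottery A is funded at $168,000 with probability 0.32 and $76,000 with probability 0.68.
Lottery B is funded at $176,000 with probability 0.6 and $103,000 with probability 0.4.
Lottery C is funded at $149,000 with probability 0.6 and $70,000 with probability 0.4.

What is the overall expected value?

EV(A) = 0.32 × 168000 + 0.68 × 76000 = 53760 + 51680 = 105440
EV(B) = 0.6 × 176000 + 0.4 × 103000 = 105600 + 41200 = 146800
EV(C) = 0.6 × 149000 + 0.4 × 70000 = 89400 + 28000 = 117400
Overall = 0.25 × 105440 + 0.15 × 146800 + 0.6 × 117400 = 26360 + 22020 + 70440 = 118820

$118,820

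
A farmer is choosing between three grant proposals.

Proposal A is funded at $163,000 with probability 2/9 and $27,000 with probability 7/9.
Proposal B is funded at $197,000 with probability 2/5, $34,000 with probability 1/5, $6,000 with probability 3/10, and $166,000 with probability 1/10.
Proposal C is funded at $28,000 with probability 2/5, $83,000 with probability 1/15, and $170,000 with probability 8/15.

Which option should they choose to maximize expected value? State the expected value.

Proposal A = 2/9 × 163000 + 7/9 × 27000 = 36222.2222 + 21000 = 57222.2222
Proposal B = 2/5 × 197000 + 1/5 × 34000 + 3/10 × 6000 + 1/10 × 166000 = 78800 + 6800 + 1800 + 16600 = 104000
Proposal C = 2/5 × 28000 + 1/15 × 83000 + 8/15 × 170000 = 11200 + 5533.3333 + 90666.6667 = 107400

Proposal C ($107,400)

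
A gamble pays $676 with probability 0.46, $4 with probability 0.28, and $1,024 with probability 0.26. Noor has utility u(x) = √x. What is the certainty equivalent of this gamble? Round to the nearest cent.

E[u] = 0.46·√676 + 0.28·√4 + 0.26·√1024 = 0.46·26 + 0.28·2 + 0.26·32 = 20.84
CE = (20.84)² = 434.3056

$434.31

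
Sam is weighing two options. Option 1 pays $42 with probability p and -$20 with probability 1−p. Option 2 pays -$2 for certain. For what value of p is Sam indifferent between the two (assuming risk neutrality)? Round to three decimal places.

p·42 + (1−p)·(-20) = -2
62p − 20 = -2
p = (-2 + 20) / 62

p = 0.290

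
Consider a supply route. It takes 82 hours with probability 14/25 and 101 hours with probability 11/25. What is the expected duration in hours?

EV = 14/25 × 82 + 11/25 × 101 = 45.92 + 44.44 = 90.36

90.36 hours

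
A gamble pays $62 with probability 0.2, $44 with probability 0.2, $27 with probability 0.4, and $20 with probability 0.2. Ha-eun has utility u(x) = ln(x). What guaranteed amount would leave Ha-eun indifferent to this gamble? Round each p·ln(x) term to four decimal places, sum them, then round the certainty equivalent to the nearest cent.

$33.10

E[u] = 0.2·ln(62) + 0.2·ln(44) + 0.4·ln(27) + 0.2·ln(20) = 0.8254 + 0.7568 + 1.3183 + 0.5991 = 3.4996
CE = e^3.4996 ≈ 33.10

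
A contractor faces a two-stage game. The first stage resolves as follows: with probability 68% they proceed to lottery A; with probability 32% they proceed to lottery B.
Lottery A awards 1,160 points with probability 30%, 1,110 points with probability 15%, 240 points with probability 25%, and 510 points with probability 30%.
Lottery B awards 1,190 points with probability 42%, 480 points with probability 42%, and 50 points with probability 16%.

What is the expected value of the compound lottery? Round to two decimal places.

721.71 points

EV(A) = 0.3 × 1160 + 0.15 × 1110 + 0.25 × 240 + 0.3 × 510 = 348 + 166.5 + 60 + 153 = 727.5
EV(B) = 0.42 × 1190 + 0.42 × 480 + 0.16 × 50 = 499.8 + 201.6 + 8 = 709.4
Overall = 0.68 × 727.5 + 0.32 × 709.4 = 494.7 + 227.008 = 721.708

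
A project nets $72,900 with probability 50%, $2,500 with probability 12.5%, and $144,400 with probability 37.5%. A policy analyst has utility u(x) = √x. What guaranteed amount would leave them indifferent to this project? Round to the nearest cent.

E[u] = 0.5·√72900 + 0.125·√2500 + 0.375·√144400 = 0.5·270 + 0.125·50 + 0.375·380 = 283.75
CE = (283.75)² = 80514.0625

$80,514.06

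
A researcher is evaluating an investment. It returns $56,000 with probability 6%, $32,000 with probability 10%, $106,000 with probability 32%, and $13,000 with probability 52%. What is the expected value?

EV = 0.06 × 56000 + 0.1 × 32000 + 0.32 × 106000 + 0.52 × 13000 = 3360 + 3200 + 33920 + 6760 = 47240

$47,240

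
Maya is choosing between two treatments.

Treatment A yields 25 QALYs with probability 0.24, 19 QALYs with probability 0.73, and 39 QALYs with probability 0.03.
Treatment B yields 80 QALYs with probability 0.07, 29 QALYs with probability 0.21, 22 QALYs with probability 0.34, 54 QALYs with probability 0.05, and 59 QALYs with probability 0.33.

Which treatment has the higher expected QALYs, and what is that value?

Treatment B (41.34 QALYs)

Treatment A = 0.24 × 25 + 0.73 × 19 + 0.03 × 39 = 6 + 13.87 + 1.17 = 21.04
Treatment B = 0.07 × 80 + 0.21 × 29 + 0.34 × 22 + 0.05 × 54 + 0.33 × 59 = 5.6 + 6.09 + 7.48 + 2.7 + 19.47 = 41.34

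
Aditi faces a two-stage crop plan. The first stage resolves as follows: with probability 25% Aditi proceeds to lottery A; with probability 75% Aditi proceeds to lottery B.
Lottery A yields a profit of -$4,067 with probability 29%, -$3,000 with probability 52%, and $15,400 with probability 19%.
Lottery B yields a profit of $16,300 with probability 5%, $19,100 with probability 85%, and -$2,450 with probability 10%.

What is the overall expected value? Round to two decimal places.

$12,650.39

EV(A) = 0.29 × (-4067) + 0.52 × (-3000) + 0.19 × 15400 = -1179.43 − 1560 + 2926 = 186.57
EV(B) = 0.05 × 16300 + 0.85 × 19100 + 0.1 × (-2450) = 815 + 16235 − 245 = 16805
Overall = 0.25 × 186.57 + 0.75 × 16805 = 46.6425 + 12603.75 = 12650.3925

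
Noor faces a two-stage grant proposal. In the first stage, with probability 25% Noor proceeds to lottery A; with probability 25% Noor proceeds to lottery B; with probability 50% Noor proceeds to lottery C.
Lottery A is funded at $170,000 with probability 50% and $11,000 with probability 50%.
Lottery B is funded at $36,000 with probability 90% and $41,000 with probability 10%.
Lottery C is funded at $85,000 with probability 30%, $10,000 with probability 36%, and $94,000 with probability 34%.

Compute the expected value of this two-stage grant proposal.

$62,280

EV(A) = 0.5 × 170000 + 0.5 × 11000 = 85000 + 5500 = 90500
EV(B) = 0.9 × 36000 + 0.1 × 41000 = 32400 + 4100 = 36500
EV(C) = 0.3 × 85000 + 0.36 × 10000 + 0.34 × 94000 = 25500 + 3600 + 31960 = 61060
Overall = 0.25 × 90500 + 0.25 × 36500 + 0.5 × 61060 = 22625 + 9125 + 30530 = 62280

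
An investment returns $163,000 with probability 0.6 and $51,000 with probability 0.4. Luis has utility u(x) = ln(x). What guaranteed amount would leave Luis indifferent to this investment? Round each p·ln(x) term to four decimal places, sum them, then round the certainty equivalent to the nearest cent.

E[u] = 0.6·ln(163000) + 0.4·ln(51000) = 7.2009 + 4.3358 = 11.5367
CE = e^11.5367 ≈ 102405.94

$102,405.94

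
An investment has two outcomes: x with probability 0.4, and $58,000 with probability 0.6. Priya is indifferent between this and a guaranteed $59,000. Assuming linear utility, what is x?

x = $60,500

0.4·x + 0.6·58000 = 59000
0.4·x = 59000 − 34800 = 24200
x = 24200 / 0.4 = 60500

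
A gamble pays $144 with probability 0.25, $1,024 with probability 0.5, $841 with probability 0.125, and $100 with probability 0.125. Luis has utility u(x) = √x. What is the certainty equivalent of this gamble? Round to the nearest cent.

E[u] = 0.25·√144 + 0.5·√1024 + 0.125·√841 + 0.125·√100 = 0.25·12 + 0.5·32 + 0.125·29 + 0.125·10 = 23.875
CE = (23.875)² = 570.015625

$570.02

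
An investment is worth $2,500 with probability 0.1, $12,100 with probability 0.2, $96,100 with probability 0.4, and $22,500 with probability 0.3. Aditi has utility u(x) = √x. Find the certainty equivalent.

$38,416

E[u] = 0.1·√2500 + 0.2·√12100 + 0.4·√96100 + 0.3·√22500 = 0.1·50 + 0.2·110 + 0.4·310 + 0.3·150 = 196
CE = (196)² = 38416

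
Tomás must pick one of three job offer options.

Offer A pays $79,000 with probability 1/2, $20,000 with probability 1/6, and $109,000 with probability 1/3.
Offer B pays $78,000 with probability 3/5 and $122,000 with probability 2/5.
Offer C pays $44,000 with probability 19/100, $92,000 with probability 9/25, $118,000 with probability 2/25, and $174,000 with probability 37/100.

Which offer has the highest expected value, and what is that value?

Offer A = 1/2 × 79000 + 1/6 × 20000 + 1/3 × 109000 = 39500 + 3333.3333 + 36333.3333 = 79166.6667
Offer B = 3/5 × 78000 + 2/5 × 122000 = 46800 + 48800 = 95600
Offer C = 19/100 × 44000 + 9/25 × 92000 + 2/25 × 118000 + 37/100 × 174000 = 8360 + 33120 + 9440 + 64380 = 115300

Offer C ($115,300)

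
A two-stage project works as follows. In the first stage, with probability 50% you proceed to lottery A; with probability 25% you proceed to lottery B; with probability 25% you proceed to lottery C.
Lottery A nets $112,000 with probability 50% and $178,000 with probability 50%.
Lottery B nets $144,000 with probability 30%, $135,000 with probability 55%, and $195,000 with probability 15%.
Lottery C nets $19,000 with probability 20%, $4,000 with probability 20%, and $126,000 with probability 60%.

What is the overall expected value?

$129,225

EV(A) = 0.5 × 112000 + 0.5 × 178000 = 56000 + 89000 = 145000
EV(B) = 0.3 × 144000 + 0.55 × 135000 + 0.15 × 195000 = 43200 + 74250 + 29250 = 146700
EV(C) = 0.2 × 19000 + 0.2 × 4000 + 0.6 × 126000 = 3800 + 800 + 75600 = 80200
Overall = 0.5 × 145000 + 0.25 × 146700 + 0.25 × 80200 = 72500 + 36675 + 20050 = 129225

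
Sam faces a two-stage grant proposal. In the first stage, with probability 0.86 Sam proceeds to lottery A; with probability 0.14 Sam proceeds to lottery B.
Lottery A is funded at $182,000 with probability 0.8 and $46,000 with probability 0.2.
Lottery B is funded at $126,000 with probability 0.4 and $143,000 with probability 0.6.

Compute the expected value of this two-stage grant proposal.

$152,196

EV(A) = 0.8 × 182000 + 0.2 × 46000 = 145600 + 9200 = 154800
EV(B) = 0.4 × 126000 + 0.6 × 143000 = 50400 + 85800 = 136200
Overall = 0.86 × 154800 + 0.14 × 136200 = 133128 + 19068 = 152196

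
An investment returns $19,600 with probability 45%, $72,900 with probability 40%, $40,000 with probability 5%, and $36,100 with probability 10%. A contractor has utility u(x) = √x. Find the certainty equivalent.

$40,000

E[u] = 0.45·√19600 + 0.4·√72900 + 0.05·√40000 + 0.1·√36100 = 0.45·140 + 0.4·270 + 0.05·200 + 0.1·190 = 200
CE = (200)² = 40000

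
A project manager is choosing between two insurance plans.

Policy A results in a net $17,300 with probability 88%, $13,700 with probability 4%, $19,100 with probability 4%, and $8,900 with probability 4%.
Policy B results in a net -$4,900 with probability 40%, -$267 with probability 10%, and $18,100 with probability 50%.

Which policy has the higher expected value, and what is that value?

Policy A ($16,892)

Policy A = 0.88 × 17300 + 0.04 × 13700 + 0.04 × 19100 + 0.04 × 8900 = 15224 + 548 + 764 + 356 = 16892
Policy B = 0.4 × (-4900) + 0.1 × (-267) + 0.5 × 18100 = -1960 − 26.7 + 9050 = 7063.3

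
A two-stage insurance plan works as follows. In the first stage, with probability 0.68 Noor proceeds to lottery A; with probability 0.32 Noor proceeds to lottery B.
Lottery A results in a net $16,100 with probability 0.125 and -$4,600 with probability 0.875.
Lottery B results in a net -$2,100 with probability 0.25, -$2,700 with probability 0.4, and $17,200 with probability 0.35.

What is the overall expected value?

$44.30

EV(A) = 0.125 × 16100 + 0.875 × (-4600) = 2012.5 − 4025 = -2012.5
EV(B) = 0.25 × (-2100) + 0.4 × (-2700) + 0.35 × 17200 = -525 − 1080 + 6020 = 4415
Overall = 0.68 × (-2012.5) + 0.32 × 4415 = -1368.5 + 1412.8 = 44.3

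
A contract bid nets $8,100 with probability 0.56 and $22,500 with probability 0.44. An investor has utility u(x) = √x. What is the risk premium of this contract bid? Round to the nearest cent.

E[u] = 0.56·√8100 + 0.44·√22500 = 0.56·90 + 0.44·150 = 116.4
CE = (116.4)² = 13548.96
Risk premium = EV − CE = 14436 − 13548.96 = 887.04

$887.04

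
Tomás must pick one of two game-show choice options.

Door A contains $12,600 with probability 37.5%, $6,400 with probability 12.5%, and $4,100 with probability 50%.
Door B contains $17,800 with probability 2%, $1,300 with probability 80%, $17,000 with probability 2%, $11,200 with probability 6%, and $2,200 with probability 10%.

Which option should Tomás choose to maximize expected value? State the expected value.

Door A ($7,575)

Door A = 0.375 × 12600 + 0.125 × 6400 + 0.5 × 4100 = 4725 + 800 + 2050 = 7575
Door B = 0.02 × 17800 + 0.8 × 1300 + 0.02 × 17000 + 0.06 × 11200 + 0.1 × 2200 = 356 + 1040 + 340 + 672 + 220 = 2628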